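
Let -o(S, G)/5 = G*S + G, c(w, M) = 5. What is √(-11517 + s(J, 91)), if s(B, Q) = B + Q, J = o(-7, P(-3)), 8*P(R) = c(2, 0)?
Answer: I*√45629/2 ≈ 106.8*I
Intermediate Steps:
P(R) = 5/8 (P(R) = (⅛)*5 = 5/8)
o(S, G) = -5*G - 5*G*S (o(S, G) = -5*(G*S + G) = -5*(G + G*S) = -5*G - 5*G*S)
J = 75/4 (J = -5*5/8*(1 - 7) = -5*5/8*(-6) = 75/4 ≈ 18.750)
√(-11517 + s(J, 91)) = √(-11517 + (75/4 + 91)) = √(-11517 + 439/4) = √(-45629/4) = I*√45629/2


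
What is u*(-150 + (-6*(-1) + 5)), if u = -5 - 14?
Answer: 2641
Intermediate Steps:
u = -19
u*(-150 + (-6*(-1) + 5)) = -19*(-150 + (-6*(-1) + 5)) = -19*(-150 + (6 + 5)) = -19*(-150 + 11) = -19*(-139) = 2641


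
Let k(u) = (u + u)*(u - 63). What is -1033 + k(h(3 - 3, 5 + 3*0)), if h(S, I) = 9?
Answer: -2005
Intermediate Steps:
k(u) = 2*u*(-63 + u) (k(u) = (2*u)*(-63 + u) = 2*u*(-63 + u))
-1033 + k(h(3 - 3, 5 + 3*0)) = -1033 + 2*9*(-63 + 9) = -1033 + 2*9*(-54) = -1033 - 972 = -2005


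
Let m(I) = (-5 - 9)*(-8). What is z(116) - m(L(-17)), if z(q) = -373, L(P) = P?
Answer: -485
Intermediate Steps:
m(I) = 112 (m(I) = -14*(-8) = 112)
z(116) - m(L(-17)) = -373 - 1*112 = -373 - 112 = -485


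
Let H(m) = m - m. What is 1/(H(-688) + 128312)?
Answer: 1/128312 ≈ 7.7935e-6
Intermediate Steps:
H(m) = 0
1/(H(-688) + 128312) = 1/(0 + 128312) = 1/128312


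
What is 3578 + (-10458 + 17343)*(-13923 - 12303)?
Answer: -180562432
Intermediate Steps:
3578 + (-10458 + 17343)*(-13923 - 12303) = 3578 + 6885*(-26226) = 3578 - 180566010 = -180562432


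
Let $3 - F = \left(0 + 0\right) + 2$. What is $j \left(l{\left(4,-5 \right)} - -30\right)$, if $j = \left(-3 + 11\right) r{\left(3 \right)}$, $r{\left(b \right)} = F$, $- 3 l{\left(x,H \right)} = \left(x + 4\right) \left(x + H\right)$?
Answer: $\frac{784}{3} \approx 261.33$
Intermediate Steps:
$l{\left(x,H \right)} = - \frac{\left(4 + x\right) \left(H + x\right)}{3}$ ($l{\left(x,H \right)} = - \frac{\left(x + 4\right) \left(x + H\right)}{3} = - \frac{\left(4 + x\right) \left(H + x\right)}{3}$)
$F = 1$ ($F = 3 - \left(\left(0 + 0\right) + 2\right) = 3 - \left(0 + 2\right) = 3 - 2 = 1$)
$r{\left(b \right)} = 1$
$j = 8$ ($j = \left(-3 + 11\right) 1 = 8 \cdot 1 = 8$)
$j \left(l{\left(4,-5 \right)} - -30\right) = 8 \left(\left(\left(- \frac{4}{3}\right) \left(-5\right) - \frac{16}{3} - \frac{4^{2}}{3} - \left(- \frac{5}{3}\right) 4\right) - -30\right) = 8 \left(\left(\frac{20}{3} - \frac{16}{3} - \frac{16}{3} + \frac{20}{3}\right) + 30\right) = 8 \left(\frac{8}{3} + 30\right) = 8 \cdot \frac{98}{3} = \frac{784}{3}$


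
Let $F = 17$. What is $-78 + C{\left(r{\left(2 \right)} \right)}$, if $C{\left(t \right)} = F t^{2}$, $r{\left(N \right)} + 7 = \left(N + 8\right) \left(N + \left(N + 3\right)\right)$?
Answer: $67395$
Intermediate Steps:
$r{\left(N \right)} = -7 + \left(3 + 2 N\right) \left(8 + N\right)$ ($r{\left(N \right)} = -7 + \left(N + 8\right) \left(N + \left(N + 3\right)\right) = -7 + \left(8 + N\right) \left(N + \left(3 + N\right)\right) = -7 + \left(8 + N\right) \left(3 + 2 N\right) = -7 + \left(3 + 2 N\right) \left(8 + N\right)$)
$C{\left(t \right)} = 17 t^{2}$
$-78 + C{\left(r{\left(2 \right)} \right)} = -78 + 17 \left(17 + 2 \cdot 2^{2} + 19 \cdot 2\right)^{2} = -78 + 17 \left(17 + 2 \cdot 4 + 38\right)^{2} = -78 + 17 \left(17 + 8 + 38\right)^{2} = -78 + 17 \cdot 63^{2} = -78 + 17 \cdot 3969 = -78 + 67473 = 67395$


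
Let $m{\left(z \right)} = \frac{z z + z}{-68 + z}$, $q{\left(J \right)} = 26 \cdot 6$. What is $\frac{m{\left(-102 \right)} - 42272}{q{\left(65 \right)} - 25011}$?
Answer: $\frac{211663}{124275} \approx 1.7032$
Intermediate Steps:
$q{\left(J \right)} = 156$
$m{\left(z \right)} = \frac{z + z^{2}}{-68 + z}$ ($m{\left(z \right)} = \frac{z^{2} + z}{-68 + z} = \frac{z + z^{2}}{-68 + z}$)
$\frac{m{\left(-102 \right)} - 42272}{q{\left(65 \right)} - 25011} = \frac{- \frac{102 \left(1 - 102\right)}{-68 - 102} - 42272}{156 - 25011} = \frac{\left(-102\right) \frac{1}{-170} \left(-101\right) - 42272}{-24855} = \left(\left(-102\right) \left(- \frac{1}{170}\right) \left(-101\right) - 42272\right) \left(- \frac{1}{24855}\right) = \left(- \frac{303}{5} - 42272\right) \left(- \frac{1}{24855}\right) = \left(- \frac{211663}{5}\right) \left(- \frac{1}{24855}\right) = \frac{211663}{124275}$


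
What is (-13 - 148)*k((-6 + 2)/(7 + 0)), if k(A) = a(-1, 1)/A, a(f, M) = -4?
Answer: -1127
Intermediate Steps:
k(A) = -4/A
(-13 - 148)*k((-6 + 2)/(7 + 0)) = (-13 - 148)*(-4*(7 + 0)/(-6 + 2)) = -(-644)/((-4/7)) = -(-644)/((-4*⅐)) = -(-644)/(-4/7) = -(-644)*(-7)/4 = -161*7 = -1127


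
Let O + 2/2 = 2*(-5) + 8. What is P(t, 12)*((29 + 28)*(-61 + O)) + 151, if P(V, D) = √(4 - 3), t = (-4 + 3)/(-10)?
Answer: -3497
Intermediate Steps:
O = -3 (O = -1 + (2*(-5) + 8) = -1 + (-10 + 8) = -1 - 2 = -3)
t = ⅒ (t = -1*(-⅒) = ⅒ ≈ 0.10000)
P(V, D) = 1 (P(V, D) = √1 = 1)
P(t, 12)*((29 + 28)*(-61 + O)) + 151 = 1*((29 + 28)*(-61 - 3)) + 151 = 1*(57*(-64)) + 151 = 1*(-3648) + 151 = -3648 + 151 = -3497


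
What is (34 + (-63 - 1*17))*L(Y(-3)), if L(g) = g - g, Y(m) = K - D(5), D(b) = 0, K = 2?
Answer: 0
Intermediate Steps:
Y(m) = 2 (Y(m) = 2 - 1*0 = 2 + 0 = 2)
L(g) = 0
(34 + (-63 - 1*17))*L(Y(-3)) = (34 + (-63 - 1*17))*0 = (34 + (-63 - 17))*0 = (34 - 80)*0 = -46*0 = 0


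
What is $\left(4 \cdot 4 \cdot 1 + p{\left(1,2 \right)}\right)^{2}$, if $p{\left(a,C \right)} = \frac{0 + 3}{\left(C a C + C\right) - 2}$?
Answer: $\frac{4489}{16} \approx 280.56$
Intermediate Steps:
$p{\left(a,C \right)} = \frac{3}{-2 + C + a C^{2}}$ ($p{\left(a,C \right)} = \frac{3}{\left(a C^{2} + C\right) - 2} = \frac{3}{\left(C + a C^{2}\right) - 2} = \frac{3}{-2 + C + a C^{2}}$)
$\left(4 \cdot 4 \cdot 1 + p{\left(1,2 \right)}\right)^{2} = \left(4 \cdot 4 \cdot 1 + \frac{3}{-2 + 2 + 1 \cdot 2^{2}}\right)^{2} = \left(16 \cdot 1 + \frac{3}{-2 + 2 + 1 \cdot 4}\right)^{2} = \left(16 + \frac{3}{-2 + 2 + 4}\right)^{2} = \left(16 + \frac{3}{4}\right)^{2} = \left(\frac{67}{4}\right)^{2} = \frac{4489}{16}$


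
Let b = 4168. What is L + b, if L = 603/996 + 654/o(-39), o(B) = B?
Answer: 17919325/4316 ≈ 4151.8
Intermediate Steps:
L = -69763/4316 (L = 603/996 + 654/(-39) = 603*(1/996) + 654*(-1/39) = 201/332 - 218/13 = -69763/4316 ≈ -16.164)
L + b = -69763/4316 + 4168 = 17919325/4316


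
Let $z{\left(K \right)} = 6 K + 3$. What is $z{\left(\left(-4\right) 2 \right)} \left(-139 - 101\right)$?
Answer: $10800$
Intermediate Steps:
$z{\left(K \right)} = 3 + 6 K$
$z{\left(\left(-4\right) 2 \right)} \left(-139 - 101\right) = \left(3 + 6 \left(\left(-4\right) 2\right)\right) \left(-139 - 101\right) = \left(3 + 6 \left(-8\right)\right) \left(-240\right) = \left(3 - 48\right) \left(-240\right) = \left(-45\right) \left(-240\right) = 10800$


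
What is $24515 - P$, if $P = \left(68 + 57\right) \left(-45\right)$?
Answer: $30140$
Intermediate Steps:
$P = -5625$ ($P = 125 \left(-45\right) = -5625$)
$24515 - P = 24515 - -5625 = 24515 + 5625 = 30140$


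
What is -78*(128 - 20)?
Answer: -8424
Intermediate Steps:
-78*(128 - 20) = -78*108 = -8424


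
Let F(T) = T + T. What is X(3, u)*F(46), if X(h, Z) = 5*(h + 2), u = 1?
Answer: 2300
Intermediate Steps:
X(h, Z) = 10 + 5*h (X(h, Z) = 5*(2 + h) = 10 + 5*h)
F(T) = 2*T
X(3, u)*F(46) = (10 + 5*3)*(2*46) = (10 + 15)*92 = 25*92 = 2300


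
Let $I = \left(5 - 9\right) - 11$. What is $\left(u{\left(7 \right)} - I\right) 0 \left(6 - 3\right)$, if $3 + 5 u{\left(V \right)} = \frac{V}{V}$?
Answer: $0$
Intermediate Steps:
$u{\left(V \right)} = - \frac{2}{5}$ ($u{\left(V \right)} = - \frac{3}{5} + \frac{V \frac{1}{V}}{5} = - \frac{3}{5} + \frac{1}{5} \cdot 1 = - \frac{3}{5} + \frac{1}{5} = - \frac{2}{5}$)
$I = -15$ ($I = -4 - 11 = -15$)
$\left(u{\left(7 \right)} - I\right) 0 \left(6 - 3\right) = \left(- \frac{2}{5} - -15\right) 0 \left(6 - 3\right) = \left(- \frac{2}{5} + 15\right) 0 \cdot 3 = \frac{73}{5} \cdot 0 = 0$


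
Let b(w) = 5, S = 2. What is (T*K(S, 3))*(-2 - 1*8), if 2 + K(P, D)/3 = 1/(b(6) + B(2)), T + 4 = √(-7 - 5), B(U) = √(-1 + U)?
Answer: -220 + 110*I*√3 ≈ -220.0 + 190.53*I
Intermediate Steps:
T = -4 + 2*I*√3 (T = -4 + √(-7 - 5) = -4 + √(-12) = -4 + 2*I*√3 ≈ -4.0 + 3.4641*I)
K(P, D) = -11/2 (K(P, D) = -6 + 3/(5 + √(-1 + 2)) = -6 + 3/(5 + √1) = -6 + 3/(5 + 1) = -6 + 3/6 = -6 + 3*(⅙) = -6 + ½ = -11/2)
(T*K(S, 3))*(-2 - 1*8) = ((-4 + 2*I*√3)*(-11/2))*(-2 - 1*8) = (22 - 11*I*√3)*(-2 - 8) = (22 - 11*I*√3)*(-10) = -220 + 110*I*√3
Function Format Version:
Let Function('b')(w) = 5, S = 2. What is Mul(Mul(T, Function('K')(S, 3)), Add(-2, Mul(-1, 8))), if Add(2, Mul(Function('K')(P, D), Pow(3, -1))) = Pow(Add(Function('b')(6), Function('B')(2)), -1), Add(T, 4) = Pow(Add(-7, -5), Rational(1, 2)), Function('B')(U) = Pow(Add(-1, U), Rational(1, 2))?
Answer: Add(-220, Mul(110, I, Pow(3, Rational(1, 2)))) ≈ Add(-220.00, Mul(190.53, I))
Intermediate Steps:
T = Add(-4, Mul(2, I, Pow(3, Rational(1, 2)))) (T = Add(-4, Pow(Add(-7, -5), Rational(1, 2))) = Add(-4, Pow(-12, Rational(1, 2))) = Add(-4, Mul(2, I, Pow(3, Rational(1, 2)))) ≈ Add(-4.0000, Mul(3.4641, I)))
Function('K')(P, D) = Rational(-11, 2) (Function('K')(P, D) = Add(-6, Mul(3, Pow(Add(5, Pow(Add(-1, 2), Rational(1, 2))), -1))) = Add(-6, Mul(3, Pow(Add(5, Pow(1, Rational(1, 2))), -1))) = Add(-6, Mul(3, Pow(Add(5, 1), -1))) = Add(-6, Mul(3, Pow(6, -1))) = Add(-6, Mul(3, Rational(1, 6))) = Add(-6, Rational(1, 2)) = Rational(-11, 2))
Mul(Mul(T, Function('K')(S, 3)), Add(-2, Mul(-1, 8))) = Mul(Mul(Add(-4, Mul(2, I, Pow(3, Rational(1, 2)))), Rational(-11, 2)), Add(-2, Mul(-1, 8))) = Mul(Add(22, Mul(-11, I, Pow(3, Rational(1, 2)))), Add(-2, -8)) = Mul(Add(22, Mul(-11, I, Pow(3, Rational(1, 2)))), -10) = Add(-220, Mul(110, I, Pow(3, Rational(1, 2))))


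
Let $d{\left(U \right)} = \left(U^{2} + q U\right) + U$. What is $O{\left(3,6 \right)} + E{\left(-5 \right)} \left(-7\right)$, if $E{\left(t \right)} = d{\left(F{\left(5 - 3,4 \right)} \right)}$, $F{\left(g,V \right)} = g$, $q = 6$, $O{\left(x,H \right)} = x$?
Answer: $-123$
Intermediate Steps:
$d{\left(U \right)} = U^{2} + 7 U$ ($d{\left(U \right)} = \left(U^{2} + 6 U\right) + U = U^{2} + 7 U$)
$E{\left(t \right)} = 18$ ($E{\left(t \right)} = \left(5 - 3\right) \left(7 + \left(5 - 3\right)\right) = 2 \left(7 + 2\right) = 2 \cdot 9 = 18$)
$O{\left(3,6 \right)} + E{\left(-5 \right)} \left(-7\right) = 3 + 18 \left(-7\right) = 3 - 126 = -123$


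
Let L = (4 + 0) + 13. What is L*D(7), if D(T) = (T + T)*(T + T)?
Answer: 3332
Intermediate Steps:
D(T) = 4*T² (D(T) = (2*T)*(2*T) = 4*T²)
L = 17 (L = 4 + 13 = 17)
L*D(7) = 17*(4*7²) = 17*(4*49) = 17*196 = 3332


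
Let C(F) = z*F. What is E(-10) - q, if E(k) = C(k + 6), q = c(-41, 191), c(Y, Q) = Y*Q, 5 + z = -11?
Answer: 7895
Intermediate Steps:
z = -16 (z = -5 - 11 = -16)
c(Y, Q) = Q*Y
q = -7831 (q = 191*(-41) = -7831)
C(F) = -16*F
E(k) = -96 - 16*k (E(k) = -16*(k + 6) = -16*(6 + k) = -96 - 16*k)
E(-10) - q = (-96 - 16*(-10)) - 1*(-7831) = (-96 + 160) + 7831 = 64 + 7831 = 7895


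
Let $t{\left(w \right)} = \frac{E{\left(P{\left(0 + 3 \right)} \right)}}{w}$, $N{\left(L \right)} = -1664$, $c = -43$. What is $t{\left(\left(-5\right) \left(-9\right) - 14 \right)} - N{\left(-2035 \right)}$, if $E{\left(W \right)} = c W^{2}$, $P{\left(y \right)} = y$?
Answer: $\frac{51197}{31} \approx 1651.5$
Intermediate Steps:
$E{\left(W \right)} = - 43 W^{2}$
$t{\left(w \right)} = - \frac{387}{w}$ ($t{\left(w \right)} = \frac{\left(-43\right) \left(0 + 3\right)^{2}}{w} = \frac{\left(-43\right) 3^{2}}{w} = \frac{\left(-43\right) 9}{w} = - \frac{387}{w}$)
$t{\left(\left(-5\right) \left(-9\right) - 14 \right)} - N{\left(-2035 \right)} = - \frac{387}{\left(-5\right) \left(-9\right) - 14} - -1664 = - \frac{387}{45 - 14} + 1664 = - \frac{387}{31} + 1664 = \frac{51197}{31}$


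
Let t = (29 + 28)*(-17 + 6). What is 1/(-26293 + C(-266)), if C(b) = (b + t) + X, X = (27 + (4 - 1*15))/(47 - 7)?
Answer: -5/135928 ≈ -3.6784e-5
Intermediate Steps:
t = -627 (t = 57*(-11) = -627)
X = 2/5 (X = (27 + (4 - 15))/40 = (27 - 11)*(1/40) = 16*(1/40) = 2/5 ≈ 0.40000)
C(b) = -3133/5 + b (C(b) = (b - 627) + 2/5 = (-627 + b) + 2/5 = -3133/5 + b)
1/(-26293 + C(-266)) = 1/(-26293 + (-3133/5 - 266)) = 1/(-26293 - 4463/5) = 1/(-135928/5) = -5/135928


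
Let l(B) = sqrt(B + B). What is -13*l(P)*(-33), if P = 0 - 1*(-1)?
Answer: 429*sqrt(2) ≈ 606.70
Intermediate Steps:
P = 1 (P = 0 + 1 = 1)
l(B) = sqrt(2)*sqrt(B) (l(B) = sqrt(2*B) = sqrt(2)*sqrt(B))
-13*l(P)*(-33) = -13*sqrt(2)*sqrt(1)*(-33) = -13*sqrt(2)*(-33) = 429*sqrt(2)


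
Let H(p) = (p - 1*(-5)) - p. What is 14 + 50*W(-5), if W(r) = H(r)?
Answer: 264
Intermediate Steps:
H(p) = 5 (H(p) = (p + 5) - p = (5 + p) - p = 5)
W(r) = 5
14 + 50*W(-5) = 14 + 50*5 = 14 + 250 = 264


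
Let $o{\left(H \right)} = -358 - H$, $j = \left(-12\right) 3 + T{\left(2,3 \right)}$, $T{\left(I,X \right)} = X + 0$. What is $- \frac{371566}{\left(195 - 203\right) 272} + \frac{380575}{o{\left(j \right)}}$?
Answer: $- \frac{1088265}{1088} \approx -1000.2$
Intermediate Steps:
$T{\left(I,X \right)} = X$
$j = -33$ ($j = \left(-12\right) 3 + 3 = -36 + 3 = -33$)
$- \frac{371566}{\left(195 - 203\right) 272} + \frac{380575}{o{\left(j \right)}} = - \frac{371566}{\left(195 - 203\right) 272} + \frac{380575}{-358 - -33} = - \frac{371566}{\left(-8\right) 272} + \frac{380575}{-358 + 33} = - \frac{371566}{-2176} + \frac{380575}{-325} = \left(-371566\right) \left(- \frac{1}{2176}\right) + 380575 \left(- \frac{1}{325}\right) = \frac{185783}{1088} - 1171 = - \frac{1088265}{1088}$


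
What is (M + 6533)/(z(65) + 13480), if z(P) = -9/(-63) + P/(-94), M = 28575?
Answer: 23101064/8869479 ≈ 2.6046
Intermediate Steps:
z(P) = ⅐ - P/94 (z(P) = -9*(-1/63) + P*(-1/94) = ⅐ - P/94)
(M + 6533)/(z(65) + 13480) = (28575 + 6533)/((⅐ - 1/94*65) + 13480) = 35108/((⅐ - 65/94) + 13480) = 35108/(-361/658 + 13480) = 35108/(8869479/658) = 35108*(658/8869479) = 23101064/8869479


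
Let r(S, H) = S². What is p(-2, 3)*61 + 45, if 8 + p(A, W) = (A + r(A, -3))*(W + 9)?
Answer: 1021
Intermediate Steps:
p(A, W) = -8 + (9 + W)*(A + A²) (p(A, W) = -8 + (A + A²)*(W + 9) = -8 + (A + A²)*(9 + W) = -8 + (9 + W)*(A + A²))
p(-2, 3)*61 + 45 = (-8 + 9*(-2) + 9*(-2)² - 2*3 + 3*(-2)²)*61 + 45 = (-8 - 18 + 9*4 - 6 + 3*4)*61 + 45 = (-8 - 18 + 36 - 6 + 12)*61 + 45 = 16*61 + 45 = 976 + 45 = 1021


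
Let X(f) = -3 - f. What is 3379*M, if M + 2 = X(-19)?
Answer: 47306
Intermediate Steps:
M = 14 (M = -2 + (-3 - 1*(-19)) = -2 + (-3 + 19) = -2 + 16 = 14)
3379*M = 3379*14 = 47306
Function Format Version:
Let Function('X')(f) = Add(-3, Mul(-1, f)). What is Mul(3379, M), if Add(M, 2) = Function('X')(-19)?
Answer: 47306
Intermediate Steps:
M = 14 (M = Add(-2, Add(-3, Mul(-1, -19))) = Add(-2, Add(-3, 19)) = Add(-2, 16) = 14)
Mul(3379, M) = Mul(3379, 14) = 47306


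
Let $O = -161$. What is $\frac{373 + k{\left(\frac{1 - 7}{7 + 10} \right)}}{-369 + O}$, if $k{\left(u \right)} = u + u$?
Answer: $- \frac{6329}{9010} \approx -0.70244$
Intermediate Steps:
$k{\left(u \right)} = 2 u$
$\frac{373 + k{\left(\frac{1 - 7}{7 + 10} \right)}}{-369 + O} = \frac{373 + 2 \frac{1 - 7}{7 + 10}}{-369 - 161} = \frac{373 + 2 \left(- \frac{6}{17}\right)}{-530} = \left(373 + 2 \left(\left(-6\right) \frac{1}{17}\right)\right) \left(- \frac{1}{530}\right) = \left(373 + 2 \left(- \frac{6}{17}\right)\right) \left(- \frac{1}{530}\right) = \left(373 - \frac{12}{17}\right) \left(- \frac{1}{530}\right) = \frac{6329}{17} \left(- \frac{1}{530}\right) = - \frac{6329}{9010}$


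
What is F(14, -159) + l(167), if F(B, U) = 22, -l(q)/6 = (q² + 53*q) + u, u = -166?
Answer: -219422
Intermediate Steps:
l(q) = 996 - 318*q - 6*q² (l(q) = -6*((q² + 53*q) - 166) = -6*(-166 + q² + 53*q) = 996 - 318*q - 6*q²)
F(14, -159) + l(167) = 22 + (996 - 318*167 - 6*167²) = 22 + (996 - 53106 - 6*27889) = 22 + (996 - 53106 - 167334) = 22 - 219444 = -219422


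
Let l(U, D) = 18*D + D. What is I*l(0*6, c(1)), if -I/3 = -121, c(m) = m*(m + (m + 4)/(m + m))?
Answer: 48279/2 ≈ 24140.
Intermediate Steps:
c(m) = m*(m + (4 + m)/(2*m)) (c(m) = m*(m + (4 + m)/((2*m))) = m*(m + (4 + m)*(1/(2*m))) = m*(m + (4 + m)/(2*m)))
I = 363 (I = -3*(-121) = 363)
l(U, D) = 19*D
I*l(0*6, c(1)) = 363*(19*(2 + 1**2 + (1/2)*1)) = 363*(19*(2 + 1 + 1/2)) = 363*(19*(7/2)) = 363*(133/2) = 48279/2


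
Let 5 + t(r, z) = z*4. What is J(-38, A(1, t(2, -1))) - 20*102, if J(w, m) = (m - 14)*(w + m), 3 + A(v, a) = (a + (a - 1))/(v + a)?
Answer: -94407/64 ≈ -1475.1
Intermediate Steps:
t(r, z) = -5 + 4*z (t(r, z) = -5 + z*4 = -5 + 4*z)
A(v, a) = -3 + (-1 + 2*a)/(a + v) (A(v, a) = -3 + (a + (a - 1))/(v + a) = -3 + (a + (-1 + a))/(a + v) = -3 + (-1 + 2*a)/(a + v))
J(w, m) = (-14 + m)*(m + w)
J(-38, A(1, t(2, -1))) - 20*102 = (((-1 - (-5 + 4*(-1)) - 3*1)/((-5 + 4*(-1)) + 1))² - 14*(-1 - (-5 + 4*(-1)) - 3*1)/((-5 + 4*(-1)) + 1) - 14*(-38) + ((-1 - (-5 + 4*(-1)) - 3*1)/((-5 + 4*(-1)) + 1))*(-38)) - 20*102 = (((-1 - (-5 - 4) - 3)/((-5 - 4) + 1))² - 14*(-1 - (-5 - 4) - 3)/((-5 - 4) + 1) + 532 + ((-1 - (-5 - 4) - 3)/((-5 - 4) + 1))*(-38)) - 1*2040 = (((-1 - 1*(-9) - 3)/(-9 + 1))² - 14*(-1 - 1*(-9) - 3)/(-9 + 1) + 532 + ((-1 - 1*(-9) - 3)/(-9 + 1))*(-38)) - 2040 = (((-1 + 9 - 3)/(-8))² - 14*(-1 + 9 - 3)/(-8) + 532 + ((-1 + 9 - 3)/(-8))*(-38)) - 2040 = ((-⅛*5)² - (-7)*5/4 + 532 - ⅛*5*(-38)) - 2040 = ((-5/8)² - 14*(-5/8) + 532 - 5/8*(-38)) - 2040 = (25/64 + 35/4 + 532 + 95/4) - 2040 = 36153/64 - 2040 = -94407/64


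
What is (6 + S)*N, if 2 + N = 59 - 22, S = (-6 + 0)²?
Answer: 1470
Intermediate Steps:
S = 36 (S = (-6)² = 36)
N = 35 (N = -2 + (59 - 22) = -2 + 37 = 35)
(6 + S)*N = (6 + 36)*35 = 42*35 = 1470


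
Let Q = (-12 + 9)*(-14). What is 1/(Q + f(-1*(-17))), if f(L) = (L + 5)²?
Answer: 1/526 ≈ 0.0019011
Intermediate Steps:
f(L) = (5 + L)²
Q = 42 (Q = -3*(-14) = 42)
1/(Q + f(-1*(-17))) = 1/(42 + (5 - 1*(-17))²) = 1/(42 + (5 + 17)²) = 1/(42 + 22²) = 1/(42 + 484) = 1/526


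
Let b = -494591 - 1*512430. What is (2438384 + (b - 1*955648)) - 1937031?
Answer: -1461316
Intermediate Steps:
b = -1007021 (b = -494591 - 512430 = -1007021)
(2438384 + (b - 1*955648)) - 1937031 = (2438384 + (-1007021 - 1*955648)) - 1937031 = (2438384 + (-1007021 - 955648)) - 1937031 = (2438384 - 1962669) - 1937031 = 475715 - 1937031 = -1461316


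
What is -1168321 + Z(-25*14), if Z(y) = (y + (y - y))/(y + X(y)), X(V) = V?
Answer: -2336641/2 ≈ -1.1683e+6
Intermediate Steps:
Z(y) = ½ (Z(y) = (y + (y - y))/(y + y) = (y + 0)/((2*y)) = y*(1/(2*y)) = ½)
-1168321 + Z(-25*14) = -1168321 + ½ = -2336641/2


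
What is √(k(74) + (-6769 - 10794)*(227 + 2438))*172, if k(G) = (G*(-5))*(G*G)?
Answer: 172*I*√48831515 ≈ 1.2019e+6*I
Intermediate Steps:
k(G) = -5*G³ (k(G) = (-5*G)*G² = -5*G³)
√(k(74) + (-6769 - 10794)*(227 + 2438))*172 = √(-5*74³ + (-6769 - 10794)*(227 + 2438))*172 = √(-5*405224 - 17563*2665)*172 = √(-2026120 - 46805395)*172 = √(-48831515)*172 = (I*√48831515)*172 = 172*I*√48831515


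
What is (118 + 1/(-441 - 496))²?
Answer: 12224619225/877969 ≈ 13924.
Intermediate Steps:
(118 + 1/(-441 - 496))² = (118 + 1/(-937))² = (118 - 1/937)² = (110565/937)² = 12224619225/877969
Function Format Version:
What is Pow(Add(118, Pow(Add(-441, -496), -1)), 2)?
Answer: Rational(12224619225, 877969) ≈ 13924.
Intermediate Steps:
Pow(Add(118, Pow(Add(-441, -496), -1)), 2) = Pow(Add(118, Pow(-937, -1)), 2) = Pow(Add(118, Rational(-1, 937)), 2) = Pow(Rational(110565, 937), 2) = Rational(12224619225, 877969)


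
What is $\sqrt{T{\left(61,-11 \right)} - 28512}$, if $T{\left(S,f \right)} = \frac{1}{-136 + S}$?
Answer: $\frac{i \sqrt{6415203}}{15} \approx 168.85 i$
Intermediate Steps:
$\sqrt{T{\left(61,-11 \right)} - 28512} = \sqrt{\frac{1}{-136 + 61} - 28512} = \sqrt{\frac{1}{-75} - 28512} = \sqrt{- \frac{1}{75} - 28512} = \sqrt{- \frac{2138401}{75}} = \frac{i \sqrt{6415203}}{15}$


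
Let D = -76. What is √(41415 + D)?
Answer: √41339 ≈ 203.32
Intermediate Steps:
√(41415 + D) = √(41415 - 76) = √41339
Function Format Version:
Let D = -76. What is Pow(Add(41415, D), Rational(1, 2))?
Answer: Pow(41339, Rational(1, 2)) ≈ 203.32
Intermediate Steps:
Pow(Add(41415, D), Rational(1, 2)) = Pow(Add(41415, -76), Rational(1, 2)) = Pow(41339, Rational(1, 2))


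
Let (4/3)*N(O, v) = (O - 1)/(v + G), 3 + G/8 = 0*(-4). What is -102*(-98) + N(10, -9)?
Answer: 439815/44 ≈ 9995.8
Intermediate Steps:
G = -24 (G = -24 + 8*(0*(-4)) = -24 + 8*0 = -24 + 0 = -24)
N(O, v) = 3*(-1 + O)/(4*(-24 + v)) (N(O, v) = 3*((O - 1)/(v - 24))/4 = 3*((-1 + O)/(-24 + v))/4 = 3*(-1 + O)/(4*(-24 + v)))
-102*(-98) + N(10, -9) = -102*(-98) + 3*(-1 + 10)/(4*(-24 - 9)) = 9996 + (¾)*9/(-33) = 9996 + (¾)*(-1/33)*9 = 9996 - 9/44 = 439815/44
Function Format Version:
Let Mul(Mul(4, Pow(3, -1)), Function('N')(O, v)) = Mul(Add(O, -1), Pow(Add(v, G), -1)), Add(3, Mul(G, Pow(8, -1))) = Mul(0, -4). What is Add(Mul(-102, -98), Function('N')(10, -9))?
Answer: Rational(439815, 44) ≈ 9995.8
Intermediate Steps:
G = -24 (G = Add(-24, Mul(8, Mul(0, -4))) = Add(-24, Mul(8, 0)) = Add(-24, 0) = -24)
Function('N')(O, v) = Mul(Rational(3, 4), Pow(Add(-24, v), -1), Add(-1, O)) (Function('N')(O, v) = Mul(Rational(3, 4), Mul(Add(O, -1), Pow(Add(v, -24), -1))) = Mul(Rational(3, 4), Mul(Add(-1, O), Pow(Add(-24, v), -1))) = Mul(Rational(3, 4), Mul(Pow(Add(-24, v), -1), Add(-1, O))) = Mul(Rational(3, 4), Pow(Add(-24, v), -1), Add(-1, O)))
Add(Mul(-102, -98), Function('N')(10, -9)) = Add(Mul(-102, -98), Mul(Rational(3, 4), Pow(Add(-24, -9), -1), Add(-1, 10))) = Add(9996, Mul(Rational(3, 4), Pow(-33, -1), 9)) = Add(9996, Mul(Rational(3, 4), Rational(-1, 33), 9)) = Add(9996, Rational(-9, 44)) = Rational(439815, 44)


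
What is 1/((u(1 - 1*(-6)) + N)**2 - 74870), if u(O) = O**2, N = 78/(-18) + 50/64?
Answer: -9216/670966151 ≈ -1.3735e-5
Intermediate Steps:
N = -341/96 (N = 78*(-1/18) + 50*(1/64) = -13/3 + 25/32 = -341/96 ≈ -3.5521)
1/((u(1 - 1*(-6)) + N)**2 - 74870) = 1/(((1 - 1*(-6))**2 - 341/96)**2 - 74870) = 1/(((1 + 6)**2 - 341/96)**2 - 74870) = 1/((7**2 - 341/96)**2 - 74870) = 1/((49 - 341/96)**2 - 74870) = 1/((4363/96)**2 - 74870) = 1/(19035769/9216 - 74870) = 1/(-670966151/9216) = -9216/670966151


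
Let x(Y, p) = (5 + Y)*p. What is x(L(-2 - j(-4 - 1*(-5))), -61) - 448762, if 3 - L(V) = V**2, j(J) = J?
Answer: -448701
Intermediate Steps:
L(V) = 3 - V**2
x(Y, p) = p*(5 + Y)
x(L(-2 - j(-4 - 1*(-5))), -61) - 448762 = -61*(5 + (3 - (-2 - (-4 - 1*(-5)))**2)) - 448762 = -61*(5 + (3 - (-2 - (-4 + 5))**2)) - 448762 = -61*(5 + (3 - (-2 - 1*1)**2)) - 448762 = -61*(5 + (3 - (-2 - 1)**2)) - 448762 = -61*(5 + (3 - 1*(-3)**2)) - 448762 = -61*(5 + (3 - 1*9)) - 448762 = -61*(5 + (3 - 9)) - 448762 = -61*(5 - 6) - 448762 = -61*(-1) - 448762 = 61 - 448762 = -448701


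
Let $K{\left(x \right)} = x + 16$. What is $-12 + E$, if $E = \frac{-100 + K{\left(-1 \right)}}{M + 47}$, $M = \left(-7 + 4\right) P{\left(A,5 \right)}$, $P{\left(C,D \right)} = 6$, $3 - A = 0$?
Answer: $- \frac{433}{29} \approx -14.931$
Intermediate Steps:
$A = 3$ ($A = 3 - 0 = 3 + 0 = 3$)
$K{\left(x \right)} = 16 + x$
$M = -18$ ($M = \left(-7 + 4\right) 6 = \left(-3\right) 6 = -18$)
$E = - \frac{85}{29}$ ($E = \frac{-100 + \left(16 - 1\right)}{-18 + 47} = \frac{-100 + 15}{29} = \left(-85\right) \frac{1}{29} = - \frac{85}{29} \approx -2.931$)
$-12 + E = -12 - \frac{85}{29} = - \frac{433}{29}$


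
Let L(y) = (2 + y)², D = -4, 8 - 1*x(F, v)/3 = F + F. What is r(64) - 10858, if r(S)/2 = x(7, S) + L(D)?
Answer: -10886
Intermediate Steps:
x(F, v) = 24 - 6*F (x(F, v) = 24 - 3*(F + F) = 24 - 6*F)
r(S) = -28 (r(S) = 2*((24 - 6*7) + (2 - 4)²) = 2*((24 - 42) + (-2)²) = 2*(-18 + 4) = 2*(-14) = -28)
r(64) - 10858 = -28 - 10858 = -10886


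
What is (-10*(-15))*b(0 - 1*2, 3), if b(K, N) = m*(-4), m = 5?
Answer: -3000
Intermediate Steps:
b(K, N) = -20 (b(K, N) = 5*(-4) = -20)
(-10*(-15))*b(0 - 1*2, 3) = -10*(-15)*(-20) = 150*(-20) = -3000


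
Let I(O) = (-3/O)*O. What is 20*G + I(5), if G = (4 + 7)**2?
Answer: 2417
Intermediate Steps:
I(O) = -3
G = 121 (G = 11**2 = 121)
20*G + I(5) = 20*121 - 3 = 2420 - 3 = 2417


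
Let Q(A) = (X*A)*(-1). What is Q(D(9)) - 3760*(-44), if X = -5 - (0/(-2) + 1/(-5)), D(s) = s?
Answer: 827416/5 ≈ 1.6548e+5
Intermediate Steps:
X = -24/5 (X = -5 - (0*(-½) + 1*(-⅕)) = -5 - (0 - ⅕) = -5 - 1*(-⅕) = -5 + ⅕ = -24/5 ≈ -4.8000)
Q(A) = 24*A/5 (Q(A) = -24*A/5*(-1) = 24*A/5)
Q(D(9)) - 3760*(-44) = (24/5)*9 - 3760*(-44) = 216/5 - 1*(-165440) = 216/5 + 165440 = 827416/5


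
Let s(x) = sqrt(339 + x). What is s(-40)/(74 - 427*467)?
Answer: -sqrt(299)/199335 ≈ -8.6747e-5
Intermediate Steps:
s(-40)/(74 - 427*467) = sqrt(339 - 40)/(74 - 427*467) = sqrt(299)/(74 - 199409) = sqrt(299)/(-199335) = sqrt(299)*(-1/199335) = -sqrt(299)/199335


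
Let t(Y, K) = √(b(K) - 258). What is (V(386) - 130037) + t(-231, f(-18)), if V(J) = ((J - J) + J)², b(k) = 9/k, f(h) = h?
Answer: 18959 + I*√1034/2 ≈ 18959.0 + 16.078*I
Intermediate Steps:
t(Y, K) = √(-258 + 9/K) (t(Y, K) = √(9/K - 258) = √(-258 + 9/K))
V(J) = J² (V(J) = (0 + J)² = J²)
(V(386) - 130037) + t(-231, f(-18)) = (386² - 130037) + √(-258 + 9/(-18)) = (148996 - 130037) + √(-258 + 9*(-1/18)) = 18959 + √(-258 - ½) = 18959 + √(-517/2) = 18959 + I*√1034/2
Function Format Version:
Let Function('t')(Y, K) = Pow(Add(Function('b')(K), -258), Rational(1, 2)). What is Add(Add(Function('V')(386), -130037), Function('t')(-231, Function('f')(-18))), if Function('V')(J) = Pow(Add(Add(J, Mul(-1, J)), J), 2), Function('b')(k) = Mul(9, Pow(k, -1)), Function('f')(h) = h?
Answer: Add(18959, Mul(Rational(1, 2), I, Pow(1034, Rational(1, 2)))) ≈ Add(18959., Mul(16.078, I))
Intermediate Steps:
Function('t')(Y, K) = Pow(Add(-258, Mul(9, Pow(K, -1))), Rational(1, 2)) (Function('t')(Y, K) = Pow(Add(Mul(9, Pow(K, -1)), -258), Rational(1, 2)) = Pow(Add(-258, Mul(9, Pow(K, -1))), Rational(1, 2)))
Function('V')(J) = Pow(J, 2) (Function('V')(J) = Pow(Add(0, J), 2) = Pow(J, 2))
Add(Add(Function('V')(386), -130037), Function('t')(-231, Function('f')(-18))) = Add(Add(Pow(386, 2), -130037), Pow(Add(-258, Mul(9, Pow(-18, -1))), Rational(1, 2))) = Add(Add(148996, -130037), Pow(Add(-258, Mul(9, Rational(-1, 18))), Rational(1, 2))) = Add(18959, Pow(Add(-258, Rational(-1, 2)), Rational(1, 2))) = Add(18959, Pow(Rational(-517, 2), Rational(1, 2))) = Add(18959, Mul(Rational(1, 2), I, Pow(1034, Rational(1, 2))))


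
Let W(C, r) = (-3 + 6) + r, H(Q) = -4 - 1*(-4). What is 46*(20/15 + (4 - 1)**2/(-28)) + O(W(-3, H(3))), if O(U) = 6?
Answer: 2207/42 ≈ 52.548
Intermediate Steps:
H(Q) = 0 (H(Q) = -4 + 4 = 0)
W(C, r) = 3 + r
46*(20/15 + (4 - 1)**2/(-28)) + O(W(-3, H(3))) = 46*(20/15 + (4 - 1)**2/(-28)) + 6 = 46*(20*(1/15) + 3**2*(-1/28)) + 6 = 46*(4/3 + 9*(-1/28)) + 6 = 46*(4/3 - 9/28) + 6 = 46*(85/84) + 6 = 1955/42 + 6 = 2207/42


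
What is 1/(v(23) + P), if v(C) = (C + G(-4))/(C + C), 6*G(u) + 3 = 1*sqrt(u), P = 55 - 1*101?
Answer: -3466836/157778725 - 552*I/157778725 ≈ -0.021973 - 3.4986e-6*I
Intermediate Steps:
P = -46 (P = 55 - 101 = -46)
G(u) = -1/2 + sqrt(u)/6 (G(u) = -1/2 + (1*sqrt(u))/6 = -1/2 + sqrt(u)/6)
v(C) = (-1/2 + C + I/3)/(2*C) (v(C) = (C + (-1/2 + sqrt(-4)/6))/(C + C) = (C + (-1/2 + (2*I)/6))/((2*C)) = (C + (-1/2 + I/3))*(1/(2*C)) = (-1/2 + C + I/3)*(1/(2*C)) = (-1/2 + C + I/3)/(2*C))
1/(v(23) + P) = 1/((1/12)*(-3 + 2*I + 6*23)/23 - 46) = 1/((1/12)*(1/23)*(-3 + 2*I + 138) - 46) = 1/((1/12)*(1/23)*(135 + 2*I) - 46) = 1/((45/92 + I/138) - 46) = 1/(-4187/92 + I/138) = 76176*(-4187/92 - I/138)/157778725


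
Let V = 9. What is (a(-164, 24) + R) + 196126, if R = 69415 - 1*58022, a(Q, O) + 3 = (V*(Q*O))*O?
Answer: -642660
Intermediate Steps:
a(Q, O) = -3 + 9*Q*O**2 (a(Q, O) = -3 + (9*(Q*O))*O = -3 + (9*(O*Q))*O = -3 + (9*O*Q)*O = -3 + 9*Q*O**2)
R = 11393 (R = 69415 - 58022 = 11393)
(a(-164, 24) + R) + 196126 = ((-3 + 9*(-164)*24**2) + 11393) + 196126 = ((-3 + 9*(-164)*576) + 11393) + 196126 = ((-3 - 850176) + 11393) + 196126 = (-850179 + 11393) + 196126 = -838786 + 196126 = -642660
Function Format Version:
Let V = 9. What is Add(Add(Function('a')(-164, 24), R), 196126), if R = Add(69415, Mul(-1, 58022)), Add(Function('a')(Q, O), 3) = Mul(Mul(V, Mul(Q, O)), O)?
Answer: -642660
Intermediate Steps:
Function('a')(Q, O) = Add(-3, Mul(9, Q, Pow(O, 2))) (Function('a')(Q, O) = Add(-3, Mul(Mul(9, Mul(Q, O)), O)) = Add(-3, Mul(Mul(9, Mul(O, Q)), O)) = Add(-3, Mul(Mul(9, O, Q), O)) = Add(-3, Mul(9, Q, Pow(O, 2))))
R = 11393 (R = Add(69415, -58022) = 11393)
Add(Add(Function('a')(-164, 24), R), 196126) = Add(Add(Add(-3, Mul(9, -164, Pow(24, 2))), 11393), 196126) = Add(Add(Add(-3, Mul(9, -164, 576)), 11393), 196126) = Add(Add(Add(-3, -850176), 11393), 196126) = Add(Add(-850179, 11393), 196126) = Add(-838786, 196126) = -642660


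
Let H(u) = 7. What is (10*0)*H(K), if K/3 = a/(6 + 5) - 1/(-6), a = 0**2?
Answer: 0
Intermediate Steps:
a = 0
K = 1/2 (K = 3*(0/(6 + 5) - 1/(-6)) = 3*(0/11 - 1*(-1/6)) = 3*(0*(1/11) + 1/6) = 3*(0 + 1/6) = 3*(1/6) = 1/2 ≈ 0.50000)
(10*0)*H(K) = (10*0)*7 = 0*7 = 0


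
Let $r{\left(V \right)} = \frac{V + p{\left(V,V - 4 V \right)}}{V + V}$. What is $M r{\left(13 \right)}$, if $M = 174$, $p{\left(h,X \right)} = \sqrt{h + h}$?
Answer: $87 + \frac{87 \sqrt{26}}{13} \approx 121.12$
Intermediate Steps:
$p{\left(h,X \right)} = \sqrt{2} \sqrt{h}$ ($p{\left(h,X \right)} = \sqrt{2 h} = \sqrt{2} \sqrt{h}$)
$r{\left(V \right)} = \frac{V + \sqrt{2} \sqrt{V}}{2 V}$ ($r{\left(V \right)} = \frac{V + \sqrt{2} \sqrt{V}}{V + V} = \frac{V + \sqrt{2} \sqrt{V}}{2 V}$)
$M r{\left(13 \right)} = 174 \frac{13 + \sqrt{2} \sqrt{13}}{2 \cdot 13} = 174 \cdot \frac{1}{2} \cdot \frac{1}{13} \left(13 + \sqrt{26}\right) = 174 \left(\frac{1}{2} + \frac{\sqrt{26}}{26}\right) = 87 + \frac{87 \sqrt{26}}{13}$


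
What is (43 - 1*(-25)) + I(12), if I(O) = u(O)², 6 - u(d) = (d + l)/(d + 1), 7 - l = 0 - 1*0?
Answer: 14973/169 ≈ 88.598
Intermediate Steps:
l = 7 (l = 7 - (0 - 1*0) = 7 - (0 + 0) = 7 - 1*0 = 7 + 0 = 7)
u(d) = 6 - (7 + d)/(1 + d) (u(d) = 6 - (d + 7)/(d + 1) = 6 - (7 + d)/(1 + d))
I(O) = (-1 + 5*O)²/(1 + O)² (I(O) = ((-1 + 5*O)/(1 + O))² = (-1 + 5*O)²/(1 + O)²)
(43 - 1*(-25)) + I(12) = (43 - 1*(-25)) + (-1 + 5*12)²/(1 + 12)² = (43 + 25) + (-1 + 60)²/13² = 68 + (1/169)*59² = 68 + (1/169)*3481 = 68 + 3481/169 = 14973/169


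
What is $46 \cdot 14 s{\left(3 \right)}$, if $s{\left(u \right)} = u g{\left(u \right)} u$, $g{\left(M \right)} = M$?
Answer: $17388$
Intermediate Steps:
$s{\left(u \right)} = u^{3}$ ($s{\left(u \right)} = u u u = u^{2} u = u^{3}$)
$46 \cdot 14 s{\left(3 \right)} = 46 \cdot 14 \cdot 3^{3} = 644 \cdot 27 = 17388$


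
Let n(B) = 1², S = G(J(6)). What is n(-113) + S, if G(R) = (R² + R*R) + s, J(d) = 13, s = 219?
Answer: 558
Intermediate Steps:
G(R) = 219 + 2*R² (G(R) = (R² + R*R) + 219 = (R² + R²) + 219 = 2*R² + 219 = 219 + 2*R²)
S = 557 (S = 219 + 2*13² = 219 + 2*169 = 219 + 338 = 557)
n(B) = 1
n(-113) + S = 1 + 557 = 558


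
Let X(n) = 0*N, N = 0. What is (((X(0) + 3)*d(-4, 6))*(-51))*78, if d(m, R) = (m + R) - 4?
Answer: 23868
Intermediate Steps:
X(n) = 0 (X(n) = 0*0 = 0)
d(m, R) = -4 + R + m (d(m, R) = (R + m) - 4 = -4 + R + m)
(((X(0) + 3)*d(-4, 6))*(-51))*78 = (((0 + 3)*(-4 + 6 - 4))*(-51))*78 = ((3*(-2))*(-51))*78 = -6*(-51)*78 = 306*78 = 23868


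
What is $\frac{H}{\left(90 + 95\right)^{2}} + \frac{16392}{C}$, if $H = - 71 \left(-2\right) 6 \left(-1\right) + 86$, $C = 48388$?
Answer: $\frac{130987748}{414019825} \approx 0.31638$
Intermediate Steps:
$H = -766$ ($H = - 71 \left(\left(-12\right) \left(-1\right)\right) + 86 = \left(-71\right) 12 + 86 = -852 + 86 = -766$)
$\frac{H}{\left(90 + 95\right)^{2}} + \frac{16392}{C} = - \frac{766}{\left(90 + 95\right)^{2}} + \frac{16392}{48388} = - \frac{766}{185^{2}} + 16392 \cdot \frac{1}{48388} = - \frac{766}{34225} + \frac{4098}{12097} = \frac{130987748}{414019825}$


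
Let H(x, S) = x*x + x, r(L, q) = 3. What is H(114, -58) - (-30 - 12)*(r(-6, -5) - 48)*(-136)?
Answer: 270150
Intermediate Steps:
H(x, S) = x + x² (H(x, S) = x² + x = x + x²)
H(114, -58) - (-30 - 12)*(r(-6, -5) - 48)*(-136) = 114*(1 + 114) - (-30 - 12)*(3 - 48)*(-136) = 114*115 - (-42*(-45))*(-136) = 13110 - 1890*(-136) = 13110 - 1*(-257040) = 13110 + 257040 = 270150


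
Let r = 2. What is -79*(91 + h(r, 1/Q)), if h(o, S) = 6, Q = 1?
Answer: -7663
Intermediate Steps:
-79*(91 + h(r, 1/Q)) = -79*(91 + 6) = -79*97 = -7663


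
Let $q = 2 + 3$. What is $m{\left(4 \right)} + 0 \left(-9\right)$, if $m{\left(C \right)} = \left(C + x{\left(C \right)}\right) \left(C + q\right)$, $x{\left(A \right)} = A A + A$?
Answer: $216$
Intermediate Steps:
$x{\left(A \right)} = A + A^{2}$ ($x{\left(A \right)} = A^{2} + A = A + A^{2}$)
$q = 5$
$m{\left(C \right)} = \left(5 + C\right) \left(C + C \left(1 + C\right)\right)$ ($m{\left(C \right)} = \left(C + C \left(1 + C\right)\right) \left(C + 5\right) = \left(C + C \left(1 + C\right)\right) \left(5 + C\right) = \left(5 + C\right) \left(C + C \left(1 + C\right)\right)$)
$m{\left(4 \right)} + 0 \left(-9\right) = 4 \left(10 + 4^{2} + 7 \cdot 4\right) + 0 \left(-9\right) = 4 \left(10 + 16 + 28\right) + 0 = 4 \cdot 54 + 0 = 216 + 0 = 216$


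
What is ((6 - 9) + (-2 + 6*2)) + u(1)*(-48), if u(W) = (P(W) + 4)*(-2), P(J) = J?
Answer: 487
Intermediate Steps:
u(W) = -8 - 2*W (u(W) = (W + 4)*(-2) = (4 + W)*(-2) = -8 - 2*W)
((6 - 9) + (-2 + 6*2)) + u(1)*(-48) = ((6 - 9) + (-2 + 6*2)) + (-8 - 2*1)*(-48) = (-3 + (-2 + 12)) + (-8 - 2)*(-48) = (-3 + 10) - 10*(-48) = 7 + 480 = 487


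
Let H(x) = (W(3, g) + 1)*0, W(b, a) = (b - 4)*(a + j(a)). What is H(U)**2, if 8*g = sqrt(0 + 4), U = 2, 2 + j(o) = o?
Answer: 0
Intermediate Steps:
j(o) = -2 + o
g = 1/4 (g = sqrt(0 + 4)/8 = sqrt(4)/8 = (1/8)*2 = 1/4 ≈ 0.25000)
W(b, a) = (-4 + b)*(-2 + 2*a) (W(b, a) = (b - 4)*(a + (-2 + a)) = (-4 + b)*(-2 + 2*a))
H(x) = 0 (H(x) = ((8 - 8*1/4 - 2*3 + 2*(1/4)*3) + 1)*0 = ((8 - 2 - 6 + 3/2) + 1)*0 = (3/2 + 1)*0 = (5/2)*0 = 0)
H(U)**2 = 0**2 = 0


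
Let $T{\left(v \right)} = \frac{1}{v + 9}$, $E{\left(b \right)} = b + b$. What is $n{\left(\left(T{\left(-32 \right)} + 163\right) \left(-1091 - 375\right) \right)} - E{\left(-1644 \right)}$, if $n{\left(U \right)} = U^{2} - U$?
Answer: $\frac{30190405621040}{529} \approx 5.7071 \cdot 10^{10}$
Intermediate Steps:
$E{\left(b \right)} = 2 b$
$T{\left(v \right)} = \frac{1}{9 + v}$
$n{\left(\left(T{\left(-32 \right)} + 163\right) \left(-1091 - 375\right) \right)} - E{\left(-1644 \right)} = \left(\frac{1}{9 - 32} + 163\right) \left(-1091 - 375\right) \left(-1 + \left(\frac{1}{9 - 32} + 163\right) \left(-1091 - 375\right)\right) - 2 \left(-1644\right) = \left(\frac{1}{-23} + 163\right) \left(-1466\right) \left(-1 + \left(\frac{1}{-23} + 163\right) \left(-1466\right)\right) - -3288 = \left(- \frac{1}{23} + 163\right) \left(-1466\right) \left(-1 + \left(- \frac{1}{23} + 163\right) \left(-1466\right)\right) + 3288 = \frac{3748}{23} \left(-1466\right) \left(-1 + \frac{3748}{23} \left(-1466\right)\right) + 3288 = - \frac{5494568 \left(-1 - \frac{5494568}{23}\right)}{23} + 3288 = \left(- \frac{5494568}{23}\right) \left(- \frac{5494591}{23}\right) + 3288 = \frac{30190403881688}{529} + 3288 = \frac{30190405621040}{529}$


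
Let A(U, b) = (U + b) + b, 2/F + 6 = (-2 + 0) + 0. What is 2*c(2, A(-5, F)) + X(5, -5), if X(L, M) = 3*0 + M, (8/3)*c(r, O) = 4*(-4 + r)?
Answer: -11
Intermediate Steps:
F = -¼ (F = 2/(-6 + ((-2 + 0) + 0)) = 2/(-6 + (-2 + 0)) = 2/(-6 - 2) = 2/(-8) = 2*(-⅛) = -¼ ≈ -0.25000)
A(U, b) = U + 2*b
c(r, O) = -6 + 3*r/2 (c(r, O) = 3*(4*(-4 + r))/8 = 3*(-16 + 4*r)/8 = -6 + 3*r/2)
X(L, M) = M (X(L, M) = 0 + M = M)
2*c(2, A(-5, F)) + X(5, -5) = 2*(-6 + (3/2)*2) - 5 = 2*(-6 + 3) - 5 = 2*(-3) - 5 = -6 - 5 = -11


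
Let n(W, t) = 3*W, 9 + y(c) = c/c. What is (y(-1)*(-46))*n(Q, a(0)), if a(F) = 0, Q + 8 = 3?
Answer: -5520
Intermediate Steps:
Q = -5 (Q = -8 + 3 = -5)
y(c) = -8 (y(c) = -9 + c/c = -9 + 1 = -8)
(y(-1)*(-46))*n(Q, a(0)) = (-8*(-46))*(3*(-5)) = 368*(-15) = -5520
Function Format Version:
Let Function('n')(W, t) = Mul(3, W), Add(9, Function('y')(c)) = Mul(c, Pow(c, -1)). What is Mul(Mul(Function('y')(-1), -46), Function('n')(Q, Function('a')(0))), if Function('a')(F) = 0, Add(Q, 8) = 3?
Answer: -5520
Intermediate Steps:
Q = -5 (Q = Add(-8, 3) = -5)
Function('y')(c) = -8 (Function('y')(c) = Add(-9, Mul(c, Pow(c, -1))) = Add(-9, 1) = -8)
Mul(Mul(Function('y')(-1), -46), Function('n')(Q, Function('a')(0))) = Mul(Mul(-8, -46), Mul(3, -5)) = Mul(368, -15) = -5520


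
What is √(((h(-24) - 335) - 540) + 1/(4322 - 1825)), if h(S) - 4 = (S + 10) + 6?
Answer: I*√5480570414/2497 ≈ 29.648*I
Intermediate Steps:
h(S) = 20 + S (h(S) = 4 + ((S + 10) + 6) = 4 + ((10 + S) + 6) = 4 + (16 + S) = 20 + S)
√(((h(-24) - 335) - 540) + 1/(4322 - 1825)) = √((((20 - 24) - 335) - 540) + 1/(4322 - 1825)) = √(((-4 - 335) - 540) + 1/2497) = √((-339 - 540) + 1/2497) = √(-879 + 1/2497) = √(-2194862/2497) = I*√5480570414/2497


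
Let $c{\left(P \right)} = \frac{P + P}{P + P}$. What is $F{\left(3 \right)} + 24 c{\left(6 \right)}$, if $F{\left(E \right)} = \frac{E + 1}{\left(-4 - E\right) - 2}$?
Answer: $\frac{212}{9} \approx 23.556$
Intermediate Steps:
$F{\left(E \right)} = \frac{1 + E}{-6 - E}$
$c{\left(P \right)} = 1$ ($c{\left(P \right)} = \frac{2 P}{2 P} = 2 P \frac{1}{2 P} = 1$)
$F{\left(3 \right)} + 24 c{\left(6 \right)} = \frac{-1 - 3}{6 + 3} + 24 \cdot 1 = \frac{-1 - 3}{9} + 24 = \frac{1}{9} \left(-4\right) + 24 = - \frac{4}{9} + 24 = \frac{212}{9}$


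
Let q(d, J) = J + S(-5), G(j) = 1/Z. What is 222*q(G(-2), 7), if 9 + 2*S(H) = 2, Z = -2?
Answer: 777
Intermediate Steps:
S(H) = -7/2 (S(H) = -9/2 + (1/2)*2 = -9/2 + 1 = -7/2)
G(j) = -1/2 (G(j) = 1/(-2) = -1/2)
q(d, J) = -7/2 + J (q(d, J) = J - 7/2 = -7/2 + J)
222*q(G(-2), 7) = 222*(-7/2 + 7) = 222*(7/2) = 777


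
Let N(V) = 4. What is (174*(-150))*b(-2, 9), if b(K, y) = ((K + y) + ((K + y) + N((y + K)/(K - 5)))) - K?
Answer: -522000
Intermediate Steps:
b(K, y) = 4 + K + 2*y (b(K, y) = ((K + y) + ((K + y) + 4)) - K = ((K + y) + (4 + K + y)) - K = (4 + 2*K + 2*y) - K = 4 + K + 2*y)
(174*(-150))*b(-2, 9) = (174*(-150))*(4 - 2 + 2*9) = -26100*(4 - 2 + 18) = -26100*20 = -522000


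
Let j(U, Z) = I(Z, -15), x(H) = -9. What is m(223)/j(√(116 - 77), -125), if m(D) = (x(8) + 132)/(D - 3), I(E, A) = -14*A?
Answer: 41/15400 ≈ 0.0026623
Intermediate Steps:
j(U, Z) = 210 (j(U, Z) = -14*(-15) = 210)
m(D) = 123/(-3 + D) (m(D) = (-9 + 132)/(D - 3) = 123/(-3 + D))
m(223)/j(√(116 - 77), -125) = (123/(-3 + 223))/210 = (123/220)*(1/210) = 41/15400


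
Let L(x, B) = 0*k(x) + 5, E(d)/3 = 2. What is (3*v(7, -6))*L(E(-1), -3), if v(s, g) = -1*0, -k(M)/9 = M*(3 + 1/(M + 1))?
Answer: 0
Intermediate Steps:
E(d) = 6 (E(d) = 3*2 = 6)
k(M) = -9*M*(3 + 1/(1 + M)) (k(M) = -9*M*(3 + 1/(M + 1)) = -9*M*(3 + 1/(1 + M)))
v(s, g) = 0
L(x, B) = 5 (L(x, B) = 0*(-9*x*(4 + 3*x)/(1 + x)) + 5 = 0 + 5 = 5)
(3*v(7, -6))*L(E(-1), -3) = (3*0)*5 = 0*5 = 0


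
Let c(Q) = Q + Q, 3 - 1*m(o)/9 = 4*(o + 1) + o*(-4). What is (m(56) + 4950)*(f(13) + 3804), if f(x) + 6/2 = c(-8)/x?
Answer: 244070577/13 ≈ 1.8775e+7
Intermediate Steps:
m(o) = -9 (m(o) = 27 - 9*(4*(o + 1) + o*(-4)) = 27 - 9*(4*(1 + o) - 4*o) = 27 - 9*((4 + 4*o) - 4*o) = 27 - 9*4 = 27 - 36 = -9)
c(Q) = 2*Q
f(x) = -3 - 16/x (f(x) = -3 + (2*(-8))/x = -3 - 16/x)
(m(56) + 4950)*(f(13) + 3804) = (-9 + 4950)*((-3 - 16/13) + 3804) = 4941*((-3 - 16*1/13) + 3804) = 4941*((-3 - 16/13) + 3804) = 4941*(-55/13 + 3804) = 4941*(49397/13) = 244070577/13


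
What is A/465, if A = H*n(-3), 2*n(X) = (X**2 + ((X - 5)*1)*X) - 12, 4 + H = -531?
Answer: -749/62 ≈ -12.081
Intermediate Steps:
H = -535 (H = -4 - 531 = -535)
n(X) = -6 + X**2/2 + X*(-5 + X)/2 (n(X) = ((X**2 + ((X - 5)*1)*X) - 12)/2 = ((X**2 + ((-5 + X)*1)*X) - 12)/2 = ((X**2 + (-5 + X)*X) - 12)/2 = ((X**2 + X*(-5 + X)) - 12)/2 = (-12 + X**2 + X*(-5 + X))/2 = -6 + X**2/2 + X*(-5 + X)/2)
A = -11235/2 (A = -535*(-6 + (-3)**2 - 5/2*(-3)) = -535*(-6 + 9 + 15/2) = -535*21/2 = -11235/2 ≈ -5617.5)
A/465 = -11235/2/465 = -11235/2*1/465 = -749/62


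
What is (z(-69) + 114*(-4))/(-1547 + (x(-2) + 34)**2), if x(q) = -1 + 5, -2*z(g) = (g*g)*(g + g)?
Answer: -328053/103 ≈ -3185.0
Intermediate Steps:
z(g) = -g**3 (z(g) = -g*g*(g + g)/2 = -g**2*2*g/2 = -g**3)
x(q) = 4
(z(-69) + 114*(-4))/(-1547 + (x(-2) + 34)**2) = (-1*(-69)**3 + 114*(-4))/(-1547 + (4 + 34)**2) = (-1*(-328509) - 456)/(-1547 + 38**2) = (328509 - 456)/(-1547 + 1444) = 328053/(-103) = 328053*(-1/103) = -328053/103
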